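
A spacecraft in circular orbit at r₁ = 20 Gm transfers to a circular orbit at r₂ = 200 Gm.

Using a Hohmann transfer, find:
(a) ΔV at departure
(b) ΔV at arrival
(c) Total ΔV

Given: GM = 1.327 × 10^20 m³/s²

Convert to SI: r₁ = 20 Gm = 2e+10 m; r₂ = 200 Gm = 2e+11 m.
Transfer semi-major axis: a_t = (r₁ + r₂)/2 = (2e+10 + 2e+11)/2 = 1.1e+11 m.
Circular speeds: v₁ = √(GM/r₁) = 81455.5 m/s, v₂ = √(GM/r₂) = 25758.5 m/s.
Transfer speeds (vis-viva v² = GM(2/r − 1/a_t)): v₁ᵗ = 109835 m/s, v₂ᵗ = 10983.5 m/s.
(a) ΔV₁ = |v₁ᵗ − v₁| ≈ 2.838e+04 m/s = 28.38 km/s.
(b) ΔV₂ = |v₂ − v₂ᵗ| ≈ 1.478e+04 m/s = 14.78 km/s.
(c) ΔV_total = ΔV₁ + ΔV₂ ≈ 4.315e+04 m/s = 43.15 km/s.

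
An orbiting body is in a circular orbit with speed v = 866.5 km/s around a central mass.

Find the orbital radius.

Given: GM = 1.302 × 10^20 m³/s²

Convert to SI: v = 866.5 km/s = 866500 m/s.
For a circular orbit, v² = GM / r, so r = GM / v².
r = 1.302e+20 / (866500)² m ≈ 1.734e+08 m = 1.734 × 10^8 m.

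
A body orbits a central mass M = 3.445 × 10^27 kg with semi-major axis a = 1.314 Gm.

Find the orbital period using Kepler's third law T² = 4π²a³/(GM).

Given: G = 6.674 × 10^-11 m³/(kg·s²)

Convert to SI: a = 1.314 Gm = 1.314e+09 m.
GM = G · M = 6.674e-11 · 3.445e+27 = 2.29919e+17 m³/s².
Kepler's third law: T = 2π √(a³ / GM).
Substituting a = 1.314e+09 m and GM = 2.29919e+17 m³/s²:
T = 2π √((1.314e+09)³ / 2.29919e+17) s
T ≈ 6.241e+05 s = 7.224 days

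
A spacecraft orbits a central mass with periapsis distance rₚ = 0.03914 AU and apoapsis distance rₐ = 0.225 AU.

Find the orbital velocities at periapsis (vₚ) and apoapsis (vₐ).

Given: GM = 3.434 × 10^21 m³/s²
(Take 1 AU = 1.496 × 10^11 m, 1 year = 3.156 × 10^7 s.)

Convert to SI: rₚ = 0.03914 AU = 5.85534e+09 m; rₐ = 0.225 AU = 3.366e+10 m.
Use the vis-viva equation v² = GM(2/r − 1/a) with a = (rₚ + rₐ)/2 = (5.85534e+09 + 3.366e+10)/2 = 1.97577e+10 m.
vₚ = √(GM · (2/rₚ − 1/a)) = √(3.434e+21 · (2/5.85534e+09 − 1/1.97577e+10)) m/s ≈ 9.996e+05 m/s = 210.9 AU/year.
vₐ = √(GM · (2/rₐ − 1/a)) = √(3.434e+21 · (2/3.366e+10 − 1/1.97577e+10)) m/s ≈ 1.739e+05 m/s = 36.68 AU/year.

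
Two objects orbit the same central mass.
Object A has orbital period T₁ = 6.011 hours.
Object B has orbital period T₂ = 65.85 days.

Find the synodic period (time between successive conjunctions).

Convert to SI: T₁ = 6.011 hours = 21639.6 s; T₂ = 65.85 days = 5.68944e+06 s.
T_syn = |T₁ · T₂ / (T₁ − T₂)|.
T_syn = |21639.6 · 5.68944e+06 / (21639.6 − 5.68944e+06)| s ≈ 2.172e+04 s = 6.034 hours.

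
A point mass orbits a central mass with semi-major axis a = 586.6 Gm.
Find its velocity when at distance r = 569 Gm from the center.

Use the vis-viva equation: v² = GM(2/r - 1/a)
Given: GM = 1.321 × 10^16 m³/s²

Convert to SI: a = 586.6 Gm = 5.866e+11 m; r = 569 Gm = 5.69e+11 m.
Vis-viva: v = √(GM · (2/r − 1/a)).
2/r − 1/a = 2/5.69e+11 − 1/5.866e+11 = 1.8102e-12 m⁻¹.
v = √(1.321e+16 · 1.8102e-12) m/s ≈ 154.6 m/s = 154.6 m/s.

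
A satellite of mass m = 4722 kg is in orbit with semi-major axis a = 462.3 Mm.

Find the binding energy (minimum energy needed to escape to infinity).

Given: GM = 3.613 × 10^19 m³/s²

Convert to SI: a = 462.3 Mm = 4.623e+08 m.
Total orbital energy is E = −GMm/(2a); binding energy is E_bind = −E = GMm/(2a).
E_bind = 3.613e+19 · 4722 / (2 · 4.623e+08) J ≈ 1.845e+14 J = 184.5 TJ.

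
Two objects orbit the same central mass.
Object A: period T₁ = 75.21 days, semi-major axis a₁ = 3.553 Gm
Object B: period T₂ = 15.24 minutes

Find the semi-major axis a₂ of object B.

Convert to SI: T₁ = 75.21 days = 6.49814e+06 s; a₁ = 3.553 Gm = 3.553e+09 m; T₂ = 15.24 minutes = 914.4 s.
Kepler's third law: (T₁/T₂)² = (a₁/a₂)³ ⇒ a₂ = a₁ · (T₂/T₁)^(2/3).
T₂/T₁ = 914.4 / 6.49814e+06 = 0.000140717.
a₂ = 3.553e+09 · (0.000140717)^(2/3) m ≈ 9.612e+06 m = 9.612 Mm.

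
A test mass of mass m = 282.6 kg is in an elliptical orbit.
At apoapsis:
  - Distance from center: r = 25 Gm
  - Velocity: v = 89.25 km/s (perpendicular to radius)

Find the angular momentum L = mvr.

Convert to SI: r = 25 Gm = 2.5e+10 m; v = 89.25 km/s = 89250 m/s.
Since v is perpendicular to r, L = m · v · r.
L = 282.6 · 89250 · 2.5e+10 kg·m²/s ≈ 6.306e+17 kg·m²/s.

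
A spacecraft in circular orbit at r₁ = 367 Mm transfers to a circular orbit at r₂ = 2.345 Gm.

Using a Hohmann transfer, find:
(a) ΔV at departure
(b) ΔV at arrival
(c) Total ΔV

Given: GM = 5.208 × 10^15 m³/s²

Convert to SI: r₁ = 367 Mm = 3.67e+08 m; r₂ = 2.345 Gm = 2.345e+09 m.
Transfer semi-major axis: a_t = (r₁ + r₂)/2 = (3.67e+08 + 2.345e+09)/2 = 1.356e+09 m.
Circular speeds: v₁ = √(GM/r₁) = 3767.06 m/s, v₂ = √(GM/r₂) = 1490.27 m/s.
Transfer speeds (vis-viva v² = GM(2/r − 1/a_t)): v₁ᵗ = 4953.86 m/s, v₂ᵗ = 775.295 m/s.
(a) ΔV₁ = |v₁ᵗ − v₁| ≈ 1187 m/s = 1.187 km/s.
(b) ΔV₂ = |v₂ − v₂ᵗ| ≈ 715 m/s = 715 m/s.
(c) ΔV_total = ΔV₁ + ΔV₂ ≈ 1902 m/s = 1.902 km/s.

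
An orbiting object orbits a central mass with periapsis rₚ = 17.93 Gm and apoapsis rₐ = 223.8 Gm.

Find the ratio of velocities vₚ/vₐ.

Convert to SI: rₚ = 17.93 Gm = 1.793e+10 m; rₐ = 223.8 Gm = 2.238e+11 m.
Conservation of angular momentum gives rₚvₚ = rₐvₐ, so vₚ/vₐ = rₐ/rₚ.
vₚ/vₐ = 2.238e+11 / 1.793e+10 ≈ 12.48.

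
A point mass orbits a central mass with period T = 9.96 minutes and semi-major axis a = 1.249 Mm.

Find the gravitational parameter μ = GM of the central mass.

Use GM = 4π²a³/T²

Convert to SI: T = 9.96 minutes = 597.6 s; a = 1.249 Mm = 1.249e+06 m.
GM = 4π² · a³ / T².
GM = 4π² · (1.249e+06)³ / (597.6)² m³/s² ≈ 2.154e+14 m³/s² = 2.154 × 10^14 m³/s².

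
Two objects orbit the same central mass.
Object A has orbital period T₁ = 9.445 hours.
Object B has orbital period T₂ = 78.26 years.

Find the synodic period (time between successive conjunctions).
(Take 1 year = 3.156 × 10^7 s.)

Convert to SI: T₁ = 9.445 hours = 34002 s; T₂ = 78.26 years = 2.46989e+09 s.
T_syn = |T₁ · T₂ / (T₁ − T₂)|.
T_syn = |34002 · 2.46989e+09 / (34002 − 2.46989e+09)| s ≈ 3.4e+04 s = 9.445 hours.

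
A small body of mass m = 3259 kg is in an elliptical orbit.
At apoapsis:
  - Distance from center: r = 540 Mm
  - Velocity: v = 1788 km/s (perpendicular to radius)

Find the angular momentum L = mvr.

Convert to SI: r = 540 Mm = 5.4e+08 m; v = 1788 km/s = 1.788e+06 m/s.
Since v is perpendicular to r, L = m · v · r.
L = 3259 · 1.788e+06 · 5.4e+08 kg·m²/s ≈ 3.147e+18 kg·m²/s.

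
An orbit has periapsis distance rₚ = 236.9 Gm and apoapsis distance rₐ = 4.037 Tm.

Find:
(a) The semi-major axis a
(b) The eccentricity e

Convert to SI: rₚ = 236.9 Gm = 2.369e+11 m; rₐ = 4.037 Tm = 4.037e+12 m.
(a) a = (rₚ + rₐ) / 2 = (2.369e+11 + 4.037e+12) / 2 ≈ 2.137e+12 m = 2.137 Tm.
(b) e = (rₐ − rₚ) / (rₐ + rₚ) = (4.037e+12 − 2.369e+11) / (4.037e+12 + 2.369e+11) ≈ 0.8891.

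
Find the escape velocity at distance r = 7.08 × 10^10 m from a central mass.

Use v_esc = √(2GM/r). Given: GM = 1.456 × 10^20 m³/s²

Escape velocity comes from setting total energy to zero: ½v² − GM/r = 0 ⇒ v_esc = √(2GM / r).
v_esc = √(2 · 1.456e+20 / 7.08e+10) m/s ≈ 6.413e+04 m/s = 64.13 km/s.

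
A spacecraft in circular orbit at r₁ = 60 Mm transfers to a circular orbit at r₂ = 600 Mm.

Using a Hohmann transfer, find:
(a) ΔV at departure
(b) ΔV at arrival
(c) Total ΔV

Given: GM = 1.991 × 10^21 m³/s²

Convert to SI: r₁ = 60 Mm = 6e+07 m; r₂ = 600 Mm = 6e+08 m.
Transfer semi-major axis: a_t = (r₁ + r₂)/2 = (6e+07 + 6e+08)/2 = 3.3e+08 m.
Circular speeds: v₁ = √(GM/r₁) = 5.7605e+06 m/s, v₂ = √(GM/r₂) = 1.82163e+06 m/s.
Transfer speeds (vis-viva v² = GM(2/r − 1/a_t)): v₁ᵗ = 7.76745e+06 m/s, v₂ᵗ = 776745 m/s.
(a) ΔV₁ = |v₁ᵗ − v₁| ≈ 2.007e+06 m/s = 2007 km/s.
(b) ΔV₂ = |v₂ − v₂ᵗ| ≈ 1.045e+06 m/s = 1045 km/s.
(c) ΔV_total = ΔV₁ + ΔV₂ ≈ 3.052e+06 m/s = 3052 km/s.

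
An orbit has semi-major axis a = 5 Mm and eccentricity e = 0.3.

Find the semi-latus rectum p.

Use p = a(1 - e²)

Convert to SI: a = 5 Mm = 5e+06 m.
p = a (1 − e²).
p = 5e+06 · (1 − (0.3)²) = 5e+06 · 0.91 ≈ 4.55e+06 m = 4.55 Mm.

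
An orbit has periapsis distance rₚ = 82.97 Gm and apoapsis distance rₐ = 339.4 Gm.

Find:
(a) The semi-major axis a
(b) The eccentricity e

Convert to SI: rₚ = 82.97 Gm = 8.297e+10 m; rₐ = 339.4 Gm = 3.394e+11 m.
(a) a = (rₚ + rₐ) / 2 = (8.297e+10 + 3.394e+11) / 2 ≈ 2.112e+11 m = 211.2 Gm.
(b) e = (rₐ − rₚ) / (rₐ + rₚ) = (3.394e+11 − 8.297e+10) / (3.394e+11 + 8.297e+10) ≈ 0.6071.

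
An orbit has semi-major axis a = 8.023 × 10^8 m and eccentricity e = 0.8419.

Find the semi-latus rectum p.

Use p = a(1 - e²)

p = a (1 − e²).
p = 8.023e+08 · (1 − (0.8419)²) = 8.023e+08 · 0.291204 ≈ 2.336e+08 m = 2.336 × 10^8 m.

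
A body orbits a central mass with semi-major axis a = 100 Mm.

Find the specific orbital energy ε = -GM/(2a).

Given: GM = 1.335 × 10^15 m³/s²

Convert to SI: a = 100 Mm = 1e+08 m.
ε = −GM / (2a).
ε = −1.335e+15 / (2 · 1e+08) J/kg ≈ -6.675e+06 J/kg = -6.675 MJ/kg.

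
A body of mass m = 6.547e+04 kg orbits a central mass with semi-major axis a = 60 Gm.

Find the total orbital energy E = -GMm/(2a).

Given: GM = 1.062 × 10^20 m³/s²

Convert to SI: a = 60 Gm = 6e+10 m.
E = −GMm / (2a).
E = −1.062e+20 · 6.547e+04 / (2 · 6e+10) J ≈ -5.794e+13 J = -57.94 TJ.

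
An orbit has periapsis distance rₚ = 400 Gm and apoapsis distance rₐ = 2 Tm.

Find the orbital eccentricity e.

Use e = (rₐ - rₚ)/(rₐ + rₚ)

Convert to SI: rₚ = 400 Gm = 4e+11 m; rₐ = 2 Tm = 2e+12 m.
e = (rₐ − rₚ) / (rₐ + rₚ).
e = (2e+12 − 4e+11) / (2e+12 + 4e+11) = 1.6e+12 / 2.4e+12 ≈ 0.6667.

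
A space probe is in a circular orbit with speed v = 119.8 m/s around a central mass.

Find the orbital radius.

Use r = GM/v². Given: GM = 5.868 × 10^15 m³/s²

For a circular orbit, v² = GM / r, so r = GM / v².
r = 5.868e+15 / (119.8)² m ≈ 4.089e+11 m = 408.9 Gm.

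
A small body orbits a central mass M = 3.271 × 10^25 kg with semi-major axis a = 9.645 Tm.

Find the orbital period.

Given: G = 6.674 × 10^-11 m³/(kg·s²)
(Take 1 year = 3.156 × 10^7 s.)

Convert to SI: a = 9.645 Tm = 9.645e+12 m.
GM = G · M = 6.674e-11 · 3.271e+25 = 2.18307e+15 m³/s².
Kepler's third law: T = 2π √(a³ / GM).
Substituting a = 9.645e+12 m and GM = 2.18307e+15 m³/s²:
T = 2π √((9.645e+12)³ / 2.18307e+15) s
T ≈ 4.028e+12 s = 1.276e+05 years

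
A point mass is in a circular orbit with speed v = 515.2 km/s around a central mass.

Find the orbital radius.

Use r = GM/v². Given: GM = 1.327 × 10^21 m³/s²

Convert to SI: v = 515.2 km/s = 515200 m/s.
For a circular orbit, v² = GM / r, so r = GM / v².
r = 1.327e+21 / (515200)² m ≈ 4.999e+09 m = 4.999 Gm.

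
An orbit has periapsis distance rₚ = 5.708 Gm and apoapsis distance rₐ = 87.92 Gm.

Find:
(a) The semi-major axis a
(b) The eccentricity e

Convert to SI: rₚ = 5.708 Gm = 5.708e+09 m; rₐ = 87.92 Gm = 8.792e+10 m.
(a) a = (rₚ + rₐ) / 2 = (5.708e+09 + 8.792e+10) / 2 ≈ 4.681e+10 m = 46.81 Gm.
(b) e = (rₐ − rₚ) / (rₐ + rₚ) = (8.792e+10 − 5.708e+09) / (8.792e+10 + 5.708e+09) ≈ 0.8781.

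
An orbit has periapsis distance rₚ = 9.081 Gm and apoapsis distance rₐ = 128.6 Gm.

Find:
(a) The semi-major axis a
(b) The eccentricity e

Convert to SI: rₚ = 9.081 Gm = 9.081e+09 m; rₐ = 128.6 Gm = 1.286e+11 m.
(a) a = (rₚ + rₐ) / 2 = (9.081e+09 + 1.286e+11) / 2 ≈ 6.884e+10 m = 68.84 Gm.
(b) e = (rₐ − rₚ) / (rₐ + rₚ) = (1.286e+11 − 9.081e+09) / (1.286e+11 + 9.081e+09) ≈ 0.8681.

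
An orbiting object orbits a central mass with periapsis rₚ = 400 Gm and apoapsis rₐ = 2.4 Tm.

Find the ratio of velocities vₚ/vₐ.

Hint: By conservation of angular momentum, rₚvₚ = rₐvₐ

Convert to SI: rₚ = 400 Gm = 4e+11 m; rₐ = 2.4 Tm = 2.4e+12 m.
Conservation of angular momentum gives rₚvₚ = rₐvₐ, so vₚ/vₐ = rₐ/rₚ.
vₚ/vₐ = 2.4e+12 / 4e+11 ≈ 6.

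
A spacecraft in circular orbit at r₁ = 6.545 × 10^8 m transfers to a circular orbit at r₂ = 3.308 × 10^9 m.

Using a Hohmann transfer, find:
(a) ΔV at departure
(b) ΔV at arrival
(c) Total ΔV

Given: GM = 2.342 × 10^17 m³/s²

Transfer semi-major axis: a_t = (r₁ + r₂)/2 = (6.545e+08 + 3.308e+09)/2 = 1.98125e+09 m.
Circular speeds: v₁ = √(GM/r₁) = 18916.4 m/s, v₂ = √(GM/r₂) = 8414.16 m/s.
Transfer speeds (vis-viva v² = GM(2/r − 1/a_t)): v₁ᵗ = 24442.8 m/s, v₂ᵗ = 4836.11 m/s.
(a) ΔV₁ = |v₁ᵗ − v₁| ≈ 5526 m/s = 5.526 km/s.
(b) ΔV₂ = |v₂ − v₂ᵗ| ≈ 3578 m/s = 3.578 km/s.
(c) ΔV_total = ΔV₁ + ΔV₂ ≈ 9104 m/s = 9.104 km/s.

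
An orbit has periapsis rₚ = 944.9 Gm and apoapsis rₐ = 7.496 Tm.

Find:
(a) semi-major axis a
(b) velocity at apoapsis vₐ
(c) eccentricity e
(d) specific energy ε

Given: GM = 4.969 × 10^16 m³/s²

Convert to SI: rₚ = 944.9 Gm = 9.449e+11 m; rₐ = 7.496 Tm = 7.496e+12 m.
(a) a = (rₚ + rₐ)/2 = (9.449e+11 + 7.496e+12)/2 ≈ 4.22e+12 m
(b) With a = (rₚ + rₐ)/2 = 4.22045e+12 m, vₐ = √(GM (2/rₐ − 1/a)) = √(4.969e+16 · (2/7.496e+12 − 1/4.22045e+12)) m/s ≈ 38.52 m/s
(c) e = (rₐ − rₚ)/(rₐ + rₚ) = (7.496e+12 − 9.449e+11)/(7.496e+12 + 9.449e+11) ≈ 0.7761
(d) With a = (rₚ + rₐ)/2 = 4.22045e+12 m, ε = −GM/(2a) = −4.969e+16/(2 · 4.22045e+12) J/kg ≈ -5887 J/kg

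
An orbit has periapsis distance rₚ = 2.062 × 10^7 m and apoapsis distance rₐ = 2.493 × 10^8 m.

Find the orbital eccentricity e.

e = (rₐ − rₚ) / (rₐ + rₚ).
e = (2.493e+08 − 2.062e+07) / (2.493e+08 + 2.062e+07) = 2.2868e+08 / 2.6992e+08 ≈ 0.8472.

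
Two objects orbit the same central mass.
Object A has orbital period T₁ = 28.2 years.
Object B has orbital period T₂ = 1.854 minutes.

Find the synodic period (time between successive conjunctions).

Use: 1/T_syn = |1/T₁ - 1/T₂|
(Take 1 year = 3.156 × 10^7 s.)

Convert to SI: T₁ = 28.2 years = 8.89992e+08 s; T₂ = 1.854 minutes = 111.24 s.
T_syn = |T₁ · T₂ / (T₁ − T₂)|.
T_syn = |8.89992e+08 · 111.24 / (8.89992e+08 − 111.24)| s ≈ 111.2 s = 1.854 minutes.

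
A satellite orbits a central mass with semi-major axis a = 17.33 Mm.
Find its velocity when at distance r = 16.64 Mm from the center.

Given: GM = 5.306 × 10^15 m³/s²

Convert to SI: a = 17.33 Mm = 1.733e+07 m; r = 16.64 Mm = 1.664e+07 m.
Vis-viva: v = √(GM · (2/r − 1/a)).
2/r − 1/a = 2/1.664e+07 − 1/1.733e+07 = 6.24889e-08 m⁻¹.
v = √(5.306e+15 · 6.24889e-08) m/s ≈ 1.821e+04 m/s = 18.21 km/s.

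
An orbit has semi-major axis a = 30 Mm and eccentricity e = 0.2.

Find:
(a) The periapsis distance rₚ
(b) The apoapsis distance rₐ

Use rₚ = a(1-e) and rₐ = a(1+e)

Convert to SI: a = 30 Mm = 3e+07 m.
(a) rₚ = a(1 − e) = 3e+07 · (1 − 0.2) = 3e+07 · 0.8 ≈ 2.4e+07 m = 24 Mm.
(b) rₐ = a(1 + e) = 3e+07 · (1 + 0.2) = 3e+07 · 1.2 ≈ 3.6e+07 m = 36 Mm.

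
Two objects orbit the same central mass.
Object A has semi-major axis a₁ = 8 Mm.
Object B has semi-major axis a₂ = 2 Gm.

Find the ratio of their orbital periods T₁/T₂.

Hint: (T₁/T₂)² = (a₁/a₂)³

Convert to SI: a₁ = 8 Mm = 8e+06 m; a₂ = 2 Gm = 2e+09 m.
From Kepler's third law, (T₁/T₂)² = (a₁/a₂)³, so T₁/T₂ = (a₁/a₂)^(3/2).
a₁/a₂ = 8e+06 / 2e+09 = 0.004.
T₁/T₂ = (0.004)^(3/2) ≈ 0.000253.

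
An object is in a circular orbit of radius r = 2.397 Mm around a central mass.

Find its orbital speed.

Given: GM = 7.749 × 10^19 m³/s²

Convert to SI: r = 2.397 Mm = 2.397e+06 m.
For a circular orbit, gravity supplies the centripetal force, so v = √(GM / r).
v = √(7.749e+19 / 2.397e+06) m/s ≈ 5.686e+06 m/s = 5686 km/s.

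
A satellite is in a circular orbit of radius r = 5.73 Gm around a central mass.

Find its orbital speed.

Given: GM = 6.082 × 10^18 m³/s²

Convert to SI: r = 5.73 Gm = 5.73e+09 m.
For a circular orbit, gravity supplies the centripetal force, so v = √(GM / r).
v = √(6.082e+18 / 5.73e+09) m/s ≈ 3.258e+04 m/s = 32.58 km/s.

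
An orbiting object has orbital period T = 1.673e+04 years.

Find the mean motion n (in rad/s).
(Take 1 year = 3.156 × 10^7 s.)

Convert to SI: T = 1.673e+04 years = 5.27999e+11 s.
n = 2π / T.
n = 2π / 5.27999e+11 s ≈ 1.19e-11 rad/s.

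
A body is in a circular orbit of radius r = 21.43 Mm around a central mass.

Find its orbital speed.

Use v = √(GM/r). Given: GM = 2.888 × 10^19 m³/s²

Convert to SI: r = 21.43 Mm = 2.143e+07 m.
For a circular orbit, gravity supplies the centripetal force, so v = √(GM / r).
v = √(2.888e+19 / 2.143e+07) m/s ≈ 1.161e+06 m/s = 1161 km/s.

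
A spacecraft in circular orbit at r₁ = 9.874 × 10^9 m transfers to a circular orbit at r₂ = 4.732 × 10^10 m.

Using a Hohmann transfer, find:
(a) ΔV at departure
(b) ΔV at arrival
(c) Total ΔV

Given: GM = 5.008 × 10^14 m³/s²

Transfer semi-major axis: a_t = (r₁ + r₂)/2 = (9.874e+09 + 4.732e+10)/2 = 2.8597e+10 m.
Circular speeds: v₁ = √(GM/r₁) = 225.209 m/s, v₂ = √(GM/r₂) = 102.875 m/s.
Transfer speeds (vis-viva v² = GM(2/r − 1/a_t)): v₁ᵗ = 289.699 m/s, v₂ᵗ = 60.45 m/s.
(a) ΔV₁ = |v₁ᵗ − v₁| ≈ 64.49 m/s = 64.49 m/s.
(b) ΔV₂ = |v₂ − v₂ᵗ| ≈ 42.43 m/s = 42.43 m/s.
(c) ΔV_total = ΔV₁ + ΔV₂ ≈ 106.9 m/s = 106.9 m/s.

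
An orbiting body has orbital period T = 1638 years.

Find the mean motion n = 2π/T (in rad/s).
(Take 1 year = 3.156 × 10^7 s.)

Convert to SI: T = 1638 years = 5.16953e+10 s.
n = 2π / T.
n = 2π / 5.16953e+10 s ≈ 1.215e-10 rad/s.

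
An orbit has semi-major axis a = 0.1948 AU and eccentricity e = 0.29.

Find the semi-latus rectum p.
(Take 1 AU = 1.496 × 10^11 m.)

Convert to SI: a = 0.1948 AU = 2.91421e+10 m.
p = a (1 − e²).
p = 2.91421e+10 · (1 − (0.29)²) = 2.91421e+10 · 0.9159 ≈ 2.669e+10 m = 0.1784 AU.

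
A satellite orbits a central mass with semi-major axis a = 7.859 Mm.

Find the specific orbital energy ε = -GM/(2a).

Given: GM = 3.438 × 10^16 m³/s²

Convert to SI: a = 7.859 Mm = 7.859e+06 m.
ε = −GM / (2a).
ε = −3.438e+16 / (2 · 7.859e+06) J/kg ≈ -2.187e+09 J/kg = -2.187 GJ/kg.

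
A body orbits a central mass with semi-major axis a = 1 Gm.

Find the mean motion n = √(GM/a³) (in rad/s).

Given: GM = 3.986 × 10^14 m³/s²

Convert to SI: a = 1 Gm = 1e+09 m.
n = √(GM / a³).
n = √(3.986e+14 / (1e+09)³) rad/s ≈ 6.313e-07 rad/s.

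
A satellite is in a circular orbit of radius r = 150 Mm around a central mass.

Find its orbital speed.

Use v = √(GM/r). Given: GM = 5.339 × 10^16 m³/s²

Convert to SI: r = 150 Mm = 1.5e+08 m.
For a circular orbit, gravity supplies the centripetal force, so v = √(GM / r).
v = √(5.339e+16 / 1.5e+08) m/s ≈ 1.887e+04 m/s = 18.87 km/s.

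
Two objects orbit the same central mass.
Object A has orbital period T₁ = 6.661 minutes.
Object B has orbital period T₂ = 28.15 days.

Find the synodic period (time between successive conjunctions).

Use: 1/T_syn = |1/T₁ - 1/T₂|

Convert to SI: T₁ = 6.661 minutes = 399.66 s; T₂ = 28.15 days = 2.43216e+06 s.
T_syn = |T₁ · T₂ / (T₁ − T₂)|.
T_syn = |399.66 · 2.43216e+06 / (399.66 − 2.43216e+06)| s ≈ 399.7 s = 6.662 minutes.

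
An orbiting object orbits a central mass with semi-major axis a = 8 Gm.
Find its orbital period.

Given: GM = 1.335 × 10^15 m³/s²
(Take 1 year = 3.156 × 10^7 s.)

Convert to SI: a = 8 Gm = 8e+09 m.
Kepler's third law: T = 2π √(a³ / GM).
Substituting a = 8e+09 m and GM = 1.335e+15 m³/s²:
T = 2π √((8e+09)³ / 1.335e+15) s
T ≈ 1.23e+08 s = 3.899 years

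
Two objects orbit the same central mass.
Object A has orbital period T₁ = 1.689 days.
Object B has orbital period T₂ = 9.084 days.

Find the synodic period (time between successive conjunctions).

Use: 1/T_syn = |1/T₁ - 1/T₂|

Convert to SI: T₁ = 1.689 days = 145930 s; T₂ = 9.084 days = 784858 s.
T_syn = |T₁ · T₂ / (T₁ − T₂)|.
T_syn = |145930 · 784858 / (145930 − 784858)| s ≈ 1.793e+05 s = 2.075 days.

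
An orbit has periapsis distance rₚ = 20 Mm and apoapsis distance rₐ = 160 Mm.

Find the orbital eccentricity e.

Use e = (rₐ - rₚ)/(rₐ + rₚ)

Convert to SI: rₚ = 20 Mm = 2e+07 m; rₐ = 160 Mm = 1.6e+08 m.
e = (rₐ − rₚ) / (rₐ + rₚ).
e = (1.6e+08 − 2e+07) / (1.6e+08 + 2e+07) = 1.4e+08 / 1.8e+08 ≈ 0.7778.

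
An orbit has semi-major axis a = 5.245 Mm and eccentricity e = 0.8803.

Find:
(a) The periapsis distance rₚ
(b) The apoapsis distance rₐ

Convert to SI: a = 5.245 Mm = 5.245e+06 m.
(a) rₚ = a(1 − e) = 5.245e+06 · (1 − 0.8803) = 5.245e+06 · 0.1197 ≈ 6.278e+05 m = 627.8 km.
(b) rₐ = a(1 + e) = 5.245e+06 · (1 + 0.8803) = 5.245e+06 · 1.8803 ≈ 9.862e+06 m = 9.862 Mm.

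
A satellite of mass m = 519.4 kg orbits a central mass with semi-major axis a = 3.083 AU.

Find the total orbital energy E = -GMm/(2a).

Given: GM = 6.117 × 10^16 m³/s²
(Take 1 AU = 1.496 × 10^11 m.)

Convert to SI: a = 3.083 AU = 4.61217e+11 m.
E = −GMm / (2a).
E = −6.117e+16 · 519.4 / (2 · 4.61217e+11) J ≈ -3.444e+07 J = -34.44 MJ.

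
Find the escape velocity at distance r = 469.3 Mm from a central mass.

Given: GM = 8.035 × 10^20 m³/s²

Convert to SI: r = 469.3 Mm = 4.693e+08 m.
Escape velocity comes from setting total energy to zero: ½v² − GM/r = 0 ⇒ v_esc = √(2GM / r).
v_esc = √(2 · 8.035e+20 / 4.693e+08) m/s ≈ 1.85e+06 m/s = 1850 km/s.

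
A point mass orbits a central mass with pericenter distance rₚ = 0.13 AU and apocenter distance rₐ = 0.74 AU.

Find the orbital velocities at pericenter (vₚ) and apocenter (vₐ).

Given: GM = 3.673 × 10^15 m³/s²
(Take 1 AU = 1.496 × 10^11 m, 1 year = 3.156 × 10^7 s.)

Convert to SI: rₚ = 0.13 AU = 1.9448e+10 m; rₐ = 0.74 AU = 1.10704e+11 m.
Use the vis-viva equation v² = GM(2/r − 1/a) with a = (rₚ + rₐ)/2 = (1.9448e+10 + 1.10704e+11)/2 = 6.5076e+10 m.
vₚ = √(GM · (2/rₚ − 1/a)) = √(3.673e+15 · (2/1.9448e+10 − 1/6.5076e+10)) m/s ≈ 566.8 m/s = 0.1196 AU/year.
vₐ = √(GM · (2/rₐ − 1/a)) = √(3.673e+15 · (2/1.10704e+11 − 1/6.5076e+10)) m/s ≈ 99.58 m/s = 0.02101 AU/year.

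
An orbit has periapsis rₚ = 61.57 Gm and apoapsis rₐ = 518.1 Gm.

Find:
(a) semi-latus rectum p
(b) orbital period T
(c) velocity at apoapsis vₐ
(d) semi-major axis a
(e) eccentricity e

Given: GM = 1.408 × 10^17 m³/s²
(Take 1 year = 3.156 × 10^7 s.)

Convert to SI: rₚ = 61.57 Gm = 6.157e+10 m; rₐ = 518.1 Gm = 5.181e+11 m.
(a) From a = (rₚ + rₐ)/2 = 2.89835e+11 m and e = (rₐ − rₚ)/(rₐ + rₚ) = 0.787569, p = a(1 − e²) = 2.89835e+11 · (1 − (0.787569)²) ≈ 1.101e+11 m
(b) With a = (rₚ + rₐ)/2 = 2.89835e+11 m, T = 2π √(a³/GM) = 2π √((2.89835e+11)³/1.408e+17) s ≈ 2.613e+09 s
(c) With a = (rₚ + rₐ)/2 = 2.89835e+11 m, vₐ = √(GM (2/rₐ − 1/a)) = √(1.408e+17 · (2/5.181e+11 − 1/2.89835e+11)) m/s ≈ 240.3 m/s
(d) a = (rₚ + rₐ)/2 = (6.157e+10 + 5.181e+11)/2 ≈ 2.898e+11 m
(e) e = (rₐ − rₚ)/(rₐ + rₚ) = (5.181e+11 − 6.157e+10)/(5.181e+11 + 6.157e+10) ≈ 0.7876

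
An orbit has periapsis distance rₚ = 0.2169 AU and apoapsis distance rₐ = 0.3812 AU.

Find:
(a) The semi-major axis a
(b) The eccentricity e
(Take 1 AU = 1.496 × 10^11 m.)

Convert to SI: rₚ = 0.2169 AU = 3.24482e+10 m; rₐ = 0.3812 AU = 5.70275e+10 m.
(a) a = (rₚ + rₐ) / 2 = (3.24482e+10 + 5.70275e+10) / 2 ≈ 4.474e+10 m = 0.299 AU.
(b) e = (rₐ − rₚ) / (rₐ + rₚ) = (5.70275e+10 − 3.24482e+10) / (5.70275e+10 + 3.24482e+10) ≈ 0.2747.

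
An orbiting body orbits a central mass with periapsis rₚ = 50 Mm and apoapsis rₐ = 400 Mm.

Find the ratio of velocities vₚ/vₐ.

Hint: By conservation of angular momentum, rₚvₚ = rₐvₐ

Convert to SI: rₚ = 50 Mm = 5e+07 m; rₐ = 400 Mm = 4e+08 m.
Conservation of angular momentum gives rₚvₚ = rₐvₐ, so vₚ/vₐ = rₐ/rₚ.
vₚ/vₐ = 4e+08 / 5e+07 ≈ 8.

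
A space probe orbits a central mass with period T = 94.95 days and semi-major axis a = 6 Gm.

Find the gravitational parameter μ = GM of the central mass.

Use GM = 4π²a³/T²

Convert to SI: T = 94.95 days = 8.20368e+06 s; a = 6 Gm = 6e+09 m.
GM = 4π² · a³ / T².
GM = 4π² · (6e+09)³ / (8.20368e+06)² m³/s² ≈ 1.267e+17 m³/s² = 1.267 × 10^17 m³/s².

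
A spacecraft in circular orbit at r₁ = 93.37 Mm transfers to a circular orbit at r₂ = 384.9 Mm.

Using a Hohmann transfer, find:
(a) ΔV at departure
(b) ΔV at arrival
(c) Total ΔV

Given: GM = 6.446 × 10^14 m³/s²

Convert to SI: r₁ = 93.37 Mm = 9.337e+07 m; r₂ = 384.9 Mm = 3.849e+08 m.
Transfer semi-major axis: a_t = (r₁ + r₂)/2 = (9.337e+07 + 3.849e+08)/2 = 2.39135e+08 m.
Circular speeds: v₁ = √(GM/r₁) = 2627.49 m/s, v₂ = √(GM/r₂) = 1294.11 m/s.
Transfer speeds (vis-viva v² = GM(2/r − 1/a_t)): v₁ᵗ = 3333.45 m/s, v₂ᵗ = 808.636 m/s.
(a) ΔV₁ = |v₁ᵗ − v₁| ≈ 706 m/s = 706 m/s.
(b) ΔV₂ = |v₂ − v₂ᵗ| ≈ 485.5 m/s = 485.5 m/s.
(c) ΔV_total = ΔV₁ + ΔV₂ ≈ 1191 m/s = 1.191 km/s.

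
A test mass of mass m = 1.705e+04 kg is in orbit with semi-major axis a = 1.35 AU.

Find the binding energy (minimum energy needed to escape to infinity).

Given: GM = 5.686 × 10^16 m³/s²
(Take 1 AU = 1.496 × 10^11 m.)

Convert to SI: a = 1.35 AU = 2.0196e+11 m.
Total orbital energy is E = −GMm/(2a); binding energy is E_bind = −E = GMm/(2a).
E_bind = 5.686e+16 · 1.705e+04 / (2 · 2.0196e+11) J ≈ 2.4e+09 J = 2.4 GJ.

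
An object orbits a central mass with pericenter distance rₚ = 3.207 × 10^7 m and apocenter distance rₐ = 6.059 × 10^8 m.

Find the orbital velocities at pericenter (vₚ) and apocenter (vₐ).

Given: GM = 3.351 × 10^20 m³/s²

Use the vis-viva equation v² = GM(2/r − 1/a) with a = (rₚ + rₐ)/2 = (3.207e+07 + 6.059e+08)/2 = 3.18985e+08 m.
vₚ = √(GM · (2/rₚ − 1/a)) = √(3.351e+20 · (2/3.207e+07 − 1/3.18985e+08)) m/s ≈ 4.455e+06 m/s = 4455 km/s.
vₐ = √(GM · (2/rₐ − 1/a)) = √(3.351e+20 · (2/6.059e+08 − 1/3.18985e+08)) m/s ≈ 2.358e+05 m/s = 235.8 km/s.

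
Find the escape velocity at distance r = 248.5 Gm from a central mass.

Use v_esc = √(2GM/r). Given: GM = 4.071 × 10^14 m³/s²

Convert to SI: r = 248.5 Gm = 2.485e+11 m.
Escape velocity comes from setting total energy to zero: ½v² − GM/r = 0 ⇒ v_esc = √(2GM / r).
v_esc = √(2 · 4.071e+14 / 2.485e+11) m/s ≈ 57.24 m/s = 57.24 m/s.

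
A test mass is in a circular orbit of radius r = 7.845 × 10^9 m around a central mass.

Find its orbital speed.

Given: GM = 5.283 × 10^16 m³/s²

For a circular orbit, gravity supplies the centripetal force, so v = √(GM / r).
v = √(5.283e+16 / 7.845e+09) m/s ≈ 2595 m/s = 2.595 km/s.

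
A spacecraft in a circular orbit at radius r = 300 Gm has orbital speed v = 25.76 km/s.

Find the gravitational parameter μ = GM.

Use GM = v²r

Convert to SI: r = 300 Gm = 3e+11 m; v = 25.76 km/s = 25760 m/s.
For a circular orbit v² = GM/r, so GM = v² · r.
GM = (25760)² · 3e+11 m³/s² ≈ 1.991e+20 m³/s² = 1.991 × 10^20 m³/s².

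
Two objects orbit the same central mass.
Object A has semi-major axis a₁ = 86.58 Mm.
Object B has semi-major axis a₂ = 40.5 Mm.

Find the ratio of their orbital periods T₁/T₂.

Convert to SI: a₁ = 86.58 Mm = 8.658e+07 m; a₂ = 40.5 Mm = 4.05e+07 m.
From Kepler's third law, (T₁/T₂)² = (a₁/a₂)³, so T₁/T₂ = (a₁/a₂)^(3/2).
a₁/a₂ = 8.658e+07 / 4.05e+07 = 2.13778.
T₁/T₂ = (2.13778)^(3/2) ≈ 3.126.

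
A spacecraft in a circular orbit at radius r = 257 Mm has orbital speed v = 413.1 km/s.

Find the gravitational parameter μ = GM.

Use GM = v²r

Convert to SI: r = 257 Mm = 2.57e+08 m; v = 413.1 km/s = 413100 m/s.
For a circular orbit v² = GM/r, so GM = v² · r.
GM = (413100)² · 2.57e+08 m³/s² ≈ 4.386e+19 m³/s² = 4.386 × 10^19 m³/s².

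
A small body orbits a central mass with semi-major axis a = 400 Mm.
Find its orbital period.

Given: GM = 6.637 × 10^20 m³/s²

Convert to SI: a = 400 Mm = 4e+08 m.
Kepler's third law: T = 2π √(a³ / GM).
Substituting a = 4e+08 m and GM = 6.637e+20 m³/s²:
T = 2π √((4e+08)³ / 6.637e+20) s
T ≈ 1951 s = 32.52 minutes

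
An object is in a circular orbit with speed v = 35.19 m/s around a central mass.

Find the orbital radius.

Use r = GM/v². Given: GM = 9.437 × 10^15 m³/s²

For a circular orbit, v² = GM / r, so r = GM / v².
r = 9.437e+15 / (35.19)² m ≈ 7.621e+12 m = 7.621 Tm.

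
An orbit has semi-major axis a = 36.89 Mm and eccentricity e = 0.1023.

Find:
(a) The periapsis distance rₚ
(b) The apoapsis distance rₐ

Convert to SI: a = 36.89 Mm = 3.689e+07 m.
(a) rₚ = a(1 − e) = 3.689e+07 · (1 − 0.1023) = 3.689e+07 · 0.8977 ≈ 3.312e+07 m = 33.12 Mm.
(b) rₐ = a(1 + e) = 3.689e+07 · (1 + 0.1023) = 3.689e+07 · 1.1023 ≈ 4.066e+07 m = 40.66 Mm.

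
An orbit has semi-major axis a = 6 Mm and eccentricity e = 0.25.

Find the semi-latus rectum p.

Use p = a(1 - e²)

Convert to SI: a = 6 Mm = 6e+06 m.
p = a (1 − e²).
p = 6e+06 · (1 − (0.25)²) = 6e+06 · 0.9375 ≈ 5.625e+06 m = 5.625 Mm.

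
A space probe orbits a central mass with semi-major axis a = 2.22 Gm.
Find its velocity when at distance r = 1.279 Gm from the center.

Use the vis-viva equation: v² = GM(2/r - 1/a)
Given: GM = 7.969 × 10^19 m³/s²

Convert to SI: a = 2.22 Gm = 2.22e+09 m; r = 1.279 Gm = 1.279e+09 m.
Vis-viva: v = √(GM · (2/r − 1/a)).
2/r − 1/a = 2/1.279e+09 − 1/2.22e+09 = 1.11327e-09 m⁻¹.
v = √(7.969e+19 · 1.11327e-09) m/s ≈ 2.979e+05 m/s = 297.9 km/s.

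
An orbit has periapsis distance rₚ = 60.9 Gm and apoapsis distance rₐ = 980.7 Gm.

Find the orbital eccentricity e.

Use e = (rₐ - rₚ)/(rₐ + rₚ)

Convert to SI: rₚ = 60.9 Gm = 6.09e+10 m; rₐ = 980.7 Gm = 9.807e+11 m.
e = (rₐ − rₚ) / (rₐ + rₚ).
e = (9.807e+11 − 6.09e+10) / (9.807e+11 + 6.09e+10) = 9.198e+11 / 1.0416e+12 ≈ 0.8831.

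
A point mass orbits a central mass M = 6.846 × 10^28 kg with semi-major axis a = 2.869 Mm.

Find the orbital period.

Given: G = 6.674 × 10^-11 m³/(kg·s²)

Convert to SI: a = 2.869 Mm = 2.869e+06 m.
GM = G · M = 6.674e-11 · 6.846e+28 = 4.56902e+18 m³/s².
Kepler's third law: T = 2π √(a³ / GM).
Substituting a = 2.869e+06 m and GM = 4.56902e+18 m³/s²:
T = 2π √((2.869e+06)³ / 4.56902e+18) s
T ≈ 14.28 s = 14.28 seconds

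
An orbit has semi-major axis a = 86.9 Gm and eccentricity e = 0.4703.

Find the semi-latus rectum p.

Convert to SI: a = 86.9 Gm = 8.69e+10 m.
p = a (1 − e²).
p = 8.69e+10 · (1 − (0.4703)²) = 8.69e+10 · 0.778818 ≈ 6.768e+10 m = 67.68 Gm.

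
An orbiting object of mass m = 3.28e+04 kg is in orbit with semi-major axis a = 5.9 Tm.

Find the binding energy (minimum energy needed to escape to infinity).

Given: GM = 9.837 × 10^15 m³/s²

Convert to SI: a = 5.9 Tm = 5.9e+12 m.
Total orbital energy is E = −GMm/(2a); binding energy is E_bind = −E = GMm/(2a).
E_bind = 9.837e+15 · 3.28e+04 / (2 · 5.9e+12) J ≈ 2.734e+07 J = 27.34 MJ.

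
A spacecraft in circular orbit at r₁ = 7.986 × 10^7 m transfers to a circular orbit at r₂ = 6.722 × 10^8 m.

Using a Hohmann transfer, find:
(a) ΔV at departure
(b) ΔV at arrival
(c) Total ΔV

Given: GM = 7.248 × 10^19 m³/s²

Transfer semi-major axis: a_t = (r₁ + r₂)/2 = (7.986e+07 + 6.722e+08)/2 = 3.7603e+08 m.
Circular speeds: v₁ = √(GM/r₁) = 952674 m/s, v₂ = √(GM/r₂) = 328367 m/s.
Transfer speeds (vis-viva v² = GM(2/r − 1/a_t)): v₁ᵗ = 1.27374e+06 m/s, v₂ᵗ = 151326 m/s.
(a) ΔV₁ = |v₁ᵗ − v₁| ≈ 3.211e+05 m/s = 321.1 km/s.
(b) ΔV₂ = |v₂ − v₂ᵗ| ≈ 1.77e+05 m/s = 177 km/s.
(c) ΔV_total = ΔV₁ + ΔV₂ ≈ 4.981e+05 m/s = 498.1 km/s.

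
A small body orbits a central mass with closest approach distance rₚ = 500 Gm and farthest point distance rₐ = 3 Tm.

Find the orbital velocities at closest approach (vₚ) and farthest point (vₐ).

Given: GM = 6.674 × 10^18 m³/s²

Convert to SI: rₚ = 500 Gm = 5e+11 m; rₐ = 3 Tm = 3e+12 m.
Use the vis-viva equation v² = GM(2/r − 1/a) with a = (rₚ + rₐ)/2 = (5e+11 + 3e+12)/2 = 1.75e+12 m.
vₚ = √(GM · (2/rₚ − 1/a)) = √(6.674e+18 · (2/5e+11 − 1/1.75e+12)) m/s ≈ 4784 m/s = 4.784 km/s.
vₐ = √(GM · (2/rₐ − 1/a)) = √(6.674e+18 · (2/3e+12 − 1/1.75e+12)) m/s ≈ 797.3 m/s = 797.3 m/s.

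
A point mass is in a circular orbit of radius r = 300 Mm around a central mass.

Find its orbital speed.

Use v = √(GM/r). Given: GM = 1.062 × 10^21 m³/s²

Convert to SI: r = 300 Mm = 3e+08 m.
For a circular orbit, gravity supplies the centripetal force, so v = √(GM / r).
v = √(1.062e+21 / 3e+08) m/s ≈ 1.881e+06 m/s = 1881 km/s.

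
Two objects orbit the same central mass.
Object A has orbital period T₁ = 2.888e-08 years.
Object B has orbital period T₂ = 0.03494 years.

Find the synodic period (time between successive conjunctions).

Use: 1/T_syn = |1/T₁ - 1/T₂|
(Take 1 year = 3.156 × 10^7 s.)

Convert to SI: T₁ = 2.888e-08 years = 0.911453 s; T₂ = 0.03494 years = 1.10271e+06 s.
T_syn = |T₁ · T₂ / (T₁ − T₂)|.
T_syn = |0.911453 · 1.10271e+06 / (0.911453 − 1.10271e+06)| s ≈ 0.9115 s = 2.888e-08 years.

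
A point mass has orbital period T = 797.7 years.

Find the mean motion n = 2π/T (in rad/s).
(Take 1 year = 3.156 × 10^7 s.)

Convert to SI: T = 797.7 years = 2.51754e+10 s.
n = 2π / T.
n = 2π / 2.51754e+10 s ≈ 2.496e-10 rad/s.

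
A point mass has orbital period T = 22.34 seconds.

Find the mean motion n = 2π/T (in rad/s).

n = 2π / T.
n = 2π / 22.34 s ≈ 0.2813 rad/s.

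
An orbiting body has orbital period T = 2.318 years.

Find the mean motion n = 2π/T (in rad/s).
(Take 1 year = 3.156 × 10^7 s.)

Convert to SI: T = 2.318 years = 7.31561e+07 s.
n = 2π / T.
n = 2π / 7.31561e+07 s ≈ 8.589e-08 rad/s.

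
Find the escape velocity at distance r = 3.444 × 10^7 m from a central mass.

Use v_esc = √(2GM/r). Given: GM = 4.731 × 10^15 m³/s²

Escape velocity comes from setting total energy to zero: ½v² − GM/r = 0 ⇒ v_esc = √(2GM / r).
v_esc = √(2 · 4.731e+15 / 3.444e+07) m/s ≈ 1.658e+04 m/s = 16.58 km/s.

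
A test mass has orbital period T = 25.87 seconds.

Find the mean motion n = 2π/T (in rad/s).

n = 2π / T.
n = 2π / 25.87 s ≈ 0.2429 rad/s.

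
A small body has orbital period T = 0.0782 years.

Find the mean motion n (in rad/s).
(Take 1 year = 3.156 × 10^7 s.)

Convert to SI: T = 0.0782 years = 2.46799e+06 s.
n = 2π / T.
n = 2π / 2.46799e+06 s ≈ 2.546e-06 rad/s.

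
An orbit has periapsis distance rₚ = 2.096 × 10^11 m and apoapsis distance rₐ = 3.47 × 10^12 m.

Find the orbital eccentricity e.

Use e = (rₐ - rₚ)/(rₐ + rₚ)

e = (rₐ − rₚ) / (rₐ + rₚ).
e = (3.47e+12 − 2.096e+11) / (3.47e+12 + 2.096e+11) = 3.2604e+12 / 3.6796e+12 ≈ 0.8861.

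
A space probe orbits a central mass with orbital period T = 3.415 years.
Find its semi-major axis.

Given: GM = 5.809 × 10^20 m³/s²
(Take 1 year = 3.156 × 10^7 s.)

Convert to SI: T = 3.415 years = 1.07777e+08 s.
Invert Kepler's third law: a = (GM · T² / (4π²))^(1/3).
Substituting T = 1.07777e+08 s and GM = 5.809e+20 m³/s²:
a = (5.809e+20 · (1.07777e+08)² / (4π²))^(1/3) m
a ≈ 5.55e+11 m = 555 Gm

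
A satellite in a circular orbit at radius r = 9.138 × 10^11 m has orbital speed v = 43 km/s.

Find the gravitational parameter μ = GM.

Convert to SI: v = 43 km/s = 43000 m/s.
For a circular orbit v² = GM/r, so GM = v² · r.
GM = (43000)² · 9.138e+11 m³/s² ≈ 1.69e+21 m³/s² = 1.69 × 10^21 m³/s².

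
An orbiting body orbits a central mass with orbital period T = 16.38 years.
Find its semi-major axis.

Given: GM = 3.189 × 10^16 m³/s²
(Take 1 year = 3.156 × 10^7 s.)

Convert to SI: T = 16.38 years = 5.16953e+08 s.
Invert Kepler's third law: a = (GM · T² / (4π²))^(1/3).
Substituting T = 5.16953e+08 s and GM = 3.189e+16 m³/s²:
a = (3.189e+16 · (5.16953e+08)² / (4π²))^(1/3) m
a ≈ 5.999e+10 m = 59.99 Gm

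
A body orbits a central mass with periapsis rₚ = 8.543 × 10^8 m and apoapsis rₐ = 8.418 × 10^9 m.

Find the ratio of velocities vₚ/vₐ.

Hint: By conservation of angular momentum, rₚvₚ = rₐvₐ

Conservation of angular momentum gives rₚvₚ = rₐvₐ, so vₚ/vₐ = rₐ/rₚ.
vₚ/vₐ = 8.418e+09 / 8.543e+08 ≈ 9.854.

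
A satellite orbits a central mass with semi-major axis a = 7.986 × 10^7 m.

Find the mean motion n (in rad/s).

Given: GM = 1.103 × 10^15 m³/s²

n = √(GM / a³).
n = √(1.103e+15 / (7.986e+07)³) rad/s ≈ 4.654e-05 rad/s.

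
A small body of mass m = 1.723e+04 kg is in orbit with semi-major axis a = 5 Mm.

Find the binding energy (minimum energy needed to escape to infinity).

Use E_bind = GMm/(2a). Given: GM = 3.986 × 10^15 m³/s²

Convert to SI: a = 5 Mm = 5e+06 m.
Total orbital energy is E = −GMm/(2a); binding energy is E_bind = −E = GMm/(2a).
E_bind = 3.986e+15 · 1.723e+04 / (2 · 5e+06) J ≈ 6.868e+12 J = 6.868 TJ.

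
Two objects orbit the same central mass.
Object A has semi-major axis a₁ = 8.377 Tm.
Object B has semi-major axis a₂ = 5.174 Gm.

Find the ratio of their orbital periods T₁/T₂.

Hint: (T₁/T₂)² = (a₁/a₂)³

Convert to SI: a₁ = 8.377 Tm = 8.377e+12 m; a₂ = 5.174 Gm = 5.174e+09 m.
From Kepler's third law, (T₁/T₂)² = (a₁/a₂)³, so T₁/T₂ = (a₁/a₂)^(3/2).
a₁/a₂ = 8.377e+12 / 5.174e+09 = 1619.06.
T₁/T₂ = (1619.06)^(3/2) ≈ 6.515e+04.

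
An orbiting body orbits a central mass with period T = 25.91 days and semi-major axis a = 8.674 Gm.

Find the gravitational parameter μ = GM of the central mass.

Convert to SI: T = 25.91 days = 2.23862e+06 s; a = 8.674 Gm = 8.674e+09 m.
GM = 4π² · a³ / T².
GM = 4π² · (8.674e+09)³ / (2.23862e+06)² m³/s² ≈ 5.141e+18 m³/s² = 5.141 × 10^18 m³/s².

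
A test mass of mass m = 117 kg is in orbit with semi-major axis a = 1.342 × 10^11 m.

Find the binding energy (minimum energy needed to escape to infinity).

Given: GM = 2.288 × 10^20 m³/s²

Total orbital energy is E = −GMm/(2a); binding energy is E_bind = −E = GMm/(2a).
E_bind = 2.288e+20 · 117 / (2 · 1.342e+11) J ≈ 9.974e+10 J = 99.74 GJ.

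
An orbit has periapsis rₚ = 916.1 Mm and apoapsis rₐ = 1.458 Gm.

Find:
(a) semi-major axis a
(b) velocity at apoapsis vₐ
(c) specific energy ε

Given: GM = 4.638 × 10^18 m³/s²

Convert to SI: rₚ = 916.1 Mm = 9.161e+08 m; rₐ = 1.458 Gm = 1.458e+09 m.
(a) a = (rₚ + rₐ)/2 = (9.161e+08 + 1.458e+09)/2 ≈ 1.187e+09 m
(b) With a = (rₚ + rₐ)/2 = 1.18705e+09 m, vₐ = √(GM (2/rₐ − 1/a)) = √(4.638e+18 · (2/1.458e+09 − 1/1.18705e+09)) m/s ≈ 4.955e+04 m/s
(c) With a = (rₚ + rₐ)/2 = 1.18705e+09 m, ε = −GM/(2a) = −4.638e+18/(2 · 1.18705e+09) J/kg ≈ -1.954e+09 J/kg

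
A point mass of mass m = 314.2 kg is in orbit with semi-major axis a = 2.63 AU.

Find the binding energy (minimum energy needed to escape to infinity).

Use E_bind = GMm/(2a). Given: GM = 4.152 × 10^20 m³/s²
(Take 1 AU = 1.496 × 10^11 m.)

Convert to SI: a = 2.63 AU = 3.93448e+11 m.
Total orbital energy is E = −GMm/(2a); binding energy is E_bind = −E = GMm/(2a).
E_bind = 4.152e+20 · 314.2 / (2 · 3.93448e+11) J ≈ 1.658e+11 J = 165.8 GJ.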